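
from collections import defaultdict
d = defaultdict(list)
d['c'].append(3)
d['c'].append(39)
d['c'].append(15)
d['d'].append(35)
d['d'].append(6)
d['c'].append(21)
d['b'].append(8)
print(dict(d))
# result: {'c': [3, 39, 15, 21], 'd': [35, 6], 'b': [8]}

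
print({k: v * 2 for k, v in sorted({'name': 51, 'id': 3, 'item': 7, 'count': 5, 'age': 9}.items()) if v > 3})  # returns {'age': 18, 'count': 10, 'item': 14, 'name': 102}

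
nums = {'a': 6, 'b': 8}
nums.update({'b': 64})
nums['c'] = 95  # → {'a': 6, 'b': 64, 'c': 95}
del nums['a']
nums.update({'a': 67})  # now {'b': 64, 'c': 95, 'a': 67}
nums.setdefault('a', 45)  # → 67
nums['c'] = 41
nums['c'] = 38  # {'b': 64, 'c': 38, 'a': 67}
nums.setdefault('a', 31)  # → 67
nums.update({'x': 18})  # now {'b': 64, 'c': 38, 'a': 67, 'x': 18}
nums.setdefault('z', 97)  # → 97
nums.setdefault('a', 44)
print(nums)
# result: {'b': 64, 'c': 38, 'a': 67, 'x': 18, 'z': 97}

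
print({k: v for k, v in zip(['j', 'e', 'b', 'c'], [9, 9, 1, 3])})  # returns {'j': 9, 'e': 9, 'b': 1, 'c': 3}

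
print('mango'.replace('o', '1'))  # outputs mang1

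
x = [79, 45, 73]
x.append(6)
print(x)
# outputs [79, 45, 73, 6]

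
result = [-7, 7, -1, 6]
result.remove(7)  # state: [-7, -1, 6]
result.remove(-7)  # [-1, 6]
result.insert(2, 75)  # [-1, 6, 75]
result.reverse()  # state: [75, 6, -1]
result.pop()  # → -1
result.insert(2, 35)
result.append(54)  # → [75, 6, 35, 54]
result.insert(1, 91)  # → [75, 91, 6, 35, 54]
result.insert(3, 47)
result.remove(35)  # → [75, 91, 6, 47, 54]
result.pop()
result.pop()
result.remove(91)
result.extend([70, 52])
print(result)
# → [75, 6, 70, 52]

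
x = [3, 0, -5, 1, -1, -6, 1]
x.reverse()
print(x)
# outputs [1, -6, -1, 1, -5, 0, 3]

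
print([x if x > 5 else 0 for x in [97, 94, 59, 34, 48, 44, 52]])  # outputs [97, 94, 59, 34, 48, 44, 52]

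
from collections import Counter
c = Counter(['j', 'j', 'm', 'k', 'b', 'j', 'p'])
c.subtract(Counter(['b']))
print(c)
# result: Counter({'j': 3, 'm': 1, 'k': 1, 'p': 1, 'b': 0})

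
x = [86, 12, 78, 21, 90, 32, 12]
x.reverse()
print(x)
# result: [12, 32, 90, 21, 78, 12, 86]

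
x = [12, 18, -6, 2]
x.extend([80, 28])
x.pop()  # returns 28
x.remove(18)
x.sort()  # [-6, 2, 12, 80]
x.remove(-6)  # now [2, 12, 80]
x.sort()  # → [2, 12, 80]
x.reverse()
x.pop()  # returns 2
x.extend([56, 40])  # [80, 12, 56, 40]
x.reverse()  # [40, 56, 12, 80]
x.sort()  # [12, 40, 56, 80]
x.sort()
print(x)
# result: [12, 40, 56, 80]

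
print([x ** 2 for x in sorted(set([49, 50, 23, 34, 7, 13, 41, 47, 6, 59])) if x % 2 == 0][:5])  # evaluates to [36, 1156, 2500]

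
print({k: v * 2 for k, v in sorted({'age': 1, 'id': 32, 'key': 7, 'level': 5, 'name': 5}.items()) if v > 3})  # {'id': 64, 'key': 14, 'level': 10, 'name': 10}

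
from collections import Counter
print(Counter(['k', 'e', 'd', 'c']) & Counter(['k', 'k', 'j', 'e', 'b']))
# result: Counter({'k': 1, 'e': 1})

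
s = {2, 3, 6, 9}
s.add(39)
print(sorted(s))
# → [2, 3, 6, 9, 39]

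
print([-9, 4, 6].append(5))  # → None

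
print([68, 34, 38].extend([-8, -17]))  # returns None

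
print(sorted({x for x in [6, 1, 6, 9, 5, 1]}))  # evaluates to [1, 5, 6, 9]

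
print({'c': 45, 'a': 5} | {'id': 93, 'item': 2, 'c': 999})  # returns {'c': 999, 'a': 5, 'id': 93, 'item': 2}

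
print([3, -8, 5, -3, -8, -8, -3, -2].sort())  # None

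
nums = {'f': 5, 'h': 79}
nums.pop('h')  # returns 79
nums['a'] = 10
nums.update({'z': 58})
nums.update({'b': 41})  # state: {'f': 5, 'a': 10, 'z': 58, 'b': 41}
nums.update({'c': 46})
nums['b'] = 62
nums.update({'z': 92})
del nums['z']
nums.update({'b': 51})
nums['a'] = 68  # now {'f': 5, 'a': 68, 'b': 51, 'c': 46}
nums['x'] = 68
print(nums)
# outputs {'f': 5, 'a': 68, 'b': 51, 'c': 46, 'x': 68}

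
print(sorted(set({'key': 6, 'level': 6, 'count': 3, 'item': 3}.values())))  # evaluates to [3, 6]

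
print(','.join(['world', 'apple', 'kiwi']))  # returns world,apple,kiwi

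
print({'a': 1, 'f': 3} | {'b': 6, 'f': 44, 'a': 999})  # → {'a': 999, 'f': 44, 'b': 6}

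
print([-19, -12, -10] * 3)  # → [-19, -12, -10, -19, -12, -10, -19, -12, -10]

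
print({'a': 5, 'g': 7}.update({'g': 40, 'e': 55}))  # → None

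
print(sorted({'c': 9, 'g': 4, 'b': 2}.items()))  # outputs [('b', 2), ('c', 9), ('g', 4)]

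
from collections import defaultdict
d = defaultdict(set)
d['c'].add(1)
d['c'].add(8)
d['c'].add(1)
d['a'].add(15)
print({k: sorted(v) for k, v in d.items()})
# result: {'c': [1, 8], 'a': [15]}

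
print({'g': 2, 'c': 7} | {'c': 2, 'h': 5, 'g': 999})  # {'g': 999, 'c': 2, 'h': 5}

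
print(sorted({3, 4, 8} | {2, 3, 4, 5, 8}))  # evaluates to [2, 3, 4, 5, 8]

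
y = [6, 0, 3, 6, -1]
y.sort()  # [-1, 0, 3, 6, 6]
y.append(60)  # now [-1, 0, 3, 6, 6, 60]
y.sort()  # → [-1, 0, 3, 6, 6, 60]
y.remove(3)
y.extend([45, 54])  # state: [-1, 0, 6, 6, 60, 45, 54]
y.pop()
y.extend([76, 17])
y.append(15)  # [-1, 0, 6, 6, 60, 45, 76, 17, 15]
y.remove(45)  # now [-1, 0, 6, 6, 60, 76, 17, 15]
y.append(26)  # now [-1, 0, 6, 6, 60, 76, 17, 15, 26]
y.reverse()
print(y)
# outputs [26, 15, 17, 76, 60, 6, 6, 0, -1]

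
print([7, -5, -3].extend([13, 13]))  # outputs None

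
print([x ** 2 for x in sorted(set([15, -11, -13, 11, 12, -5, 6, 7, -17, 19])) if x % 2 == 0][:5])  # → [36, 144]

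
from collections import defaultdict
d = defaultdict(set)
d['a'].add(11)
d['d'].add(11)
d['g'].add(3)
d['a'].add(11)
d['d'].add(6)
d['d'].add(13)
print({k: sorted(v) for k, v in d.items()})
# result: {'a': [11], 'd': [6, 11, 13], 'g': [3]}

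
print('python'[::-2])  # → nhy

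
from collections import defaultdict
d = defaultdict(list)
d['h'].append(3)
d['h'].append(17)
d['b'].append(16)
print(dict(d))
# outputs {'h': [3, 17], 'b': [16]}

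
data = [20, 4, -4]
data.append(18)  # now [20, 4, -4, 18]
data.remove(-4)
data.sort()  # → [4, 18, 20]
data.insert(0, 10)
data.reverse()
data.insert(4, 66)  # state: [20, 18, 4, 10, 66]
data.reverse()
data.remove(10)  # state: [66, 4, 18, 20]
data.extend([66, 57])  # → [66, 4, 18, 20, 66, 57]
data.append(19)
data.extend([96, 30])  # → [66, 4, 18, 20, 66, 57, 19, 96, 30]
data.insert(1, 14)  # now [66, 14, 4, 18, 20, 66, 57, 19, 96, 30]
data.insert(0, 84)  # [84, 66, 14, 4, 18, 20, 66, 57, 19, 96, 30]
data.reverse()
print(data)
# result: [30, 96, 19, 57, 66, 20, 18, 4, 14, 66, 84]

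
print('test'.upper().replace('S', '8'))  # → TE8T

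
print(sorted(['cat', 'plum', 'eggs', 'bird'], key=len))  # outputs ['cat', 'plum', 'eggs', 'bird']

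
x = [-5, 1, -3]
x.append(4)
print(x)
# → [-5, 1, -3, 4]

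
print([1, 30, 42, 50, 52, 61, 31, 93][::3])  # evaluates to [1, 50, 31]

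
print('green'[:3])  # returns gre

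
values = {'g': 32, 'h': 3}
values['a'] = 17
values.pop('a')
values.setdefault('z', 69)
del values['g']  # {'h': 3, 'z': 69}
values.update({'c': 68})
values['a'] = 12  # {'h': 3, 'z': 69, 'c': 68, 'a': 12}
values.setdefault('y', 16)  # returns 16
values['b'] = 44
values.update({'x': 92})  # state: {'h': 3, 'z': 69, 'c': 68, 'a': 12, 'y': 16, 'b': 44, 'x': 92}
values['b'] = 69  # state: {'h': 3, 'z': 69, 'c': 68, 'a': 12, 'y': 16, 'b': 69, 'x': 92}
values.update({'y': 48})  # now {'h': 3, 'z': 69, 'c': 68, 'a': 12, 'y': 48, 'b': 69, 'x': 92}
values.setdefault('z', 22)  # 69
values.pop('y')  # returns 48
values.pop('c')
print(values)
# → {'h': 3, 'z': 69, 'a': 12, 'b': 69, 'x': 92}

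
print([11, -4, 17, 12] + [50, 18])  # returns [11, -4, 17, 12, 50, 18]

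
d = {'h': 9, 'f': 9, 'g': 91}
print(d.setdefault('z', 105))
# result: 105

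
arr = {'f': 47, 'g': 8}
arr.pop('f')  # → 47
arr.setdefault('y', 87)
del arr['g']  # {'y': 87}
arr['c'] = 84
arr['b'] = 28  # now {'y': 87, 'c': 84, 'b': 28}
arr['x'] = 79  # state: {'y': 87, 'c': 84, 'b': 28, 'x': 79}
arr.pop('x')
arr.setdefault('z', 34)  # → 34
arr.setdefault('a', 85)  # 85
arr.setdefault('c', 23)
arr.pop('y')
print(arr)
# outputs {'c': 84, 'b': 28, 'z': 34, 'a': 85}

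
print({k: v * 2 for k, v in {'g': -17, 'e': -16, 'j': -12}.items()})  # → {'g': -34, 'e': -32, 'j': -24}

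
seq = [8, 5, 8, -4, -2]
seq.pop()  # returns -2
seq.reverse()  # [-4, 8, 5, 8]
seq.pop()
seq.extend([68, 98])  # [-4, 8, 5, 68, 98]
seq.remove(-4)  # [8, 5, 68, 98]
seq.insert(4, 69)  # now [8, 5, 68, 98, 69]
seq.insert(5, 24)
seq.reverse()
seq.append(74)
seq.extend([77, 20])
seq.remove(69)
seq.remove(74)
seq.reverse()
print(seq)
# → [20, 77, 8, 5, 68, 98, 24]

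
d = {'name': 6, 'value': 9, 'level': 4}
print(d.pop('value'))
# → 9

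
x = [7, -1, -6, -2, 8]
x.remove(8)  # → [7, -1, -6, -2]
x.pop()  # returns -2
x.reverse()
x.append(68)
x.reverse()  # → [68, 7, -1, -6]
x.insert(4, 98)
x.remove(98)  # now [68, 7, -1, -6]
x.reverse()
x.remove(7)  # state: [-6, -1, 68]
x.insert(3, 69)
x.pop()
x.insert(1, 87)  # [-6, 87, -1, 68]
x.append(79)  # [-6, 87, -1, 68, 79]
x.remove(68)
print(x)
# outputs [-6, 87, -1, 79]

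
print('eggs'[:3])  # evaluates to egg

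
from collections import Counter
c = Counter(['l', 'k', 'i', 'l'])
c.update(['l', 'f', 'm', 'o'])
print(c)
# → Counter({'l': 3, 'k': 1, 'i': 1, 'f': 1, 'm': 1, 'o': 1})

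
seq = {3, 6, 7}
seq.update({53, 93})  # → {3, 6, 7, 53, 93}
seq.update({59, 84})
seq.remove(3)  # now {6, 7, 53, 59, 84, 93}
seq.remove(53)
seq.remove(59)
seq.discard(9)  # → {6, 7, 84, 93}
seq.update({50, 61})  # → {6, 7, 50, 61, 84, 93}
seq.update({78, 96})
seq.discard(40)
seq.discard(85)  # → {6, 7, 50, 61, 78, 84, 93, 96}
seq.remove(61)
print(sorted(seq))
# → [6, 7, 50, 78, 84, 93, 96]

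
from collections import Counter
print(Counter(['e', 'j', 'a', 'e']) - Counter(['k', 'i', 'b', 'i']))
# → Counter({'e': 2, 'j': 1, 'a': 1})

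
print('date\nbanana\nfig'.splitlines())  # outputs ['date', 'banana', 'fig']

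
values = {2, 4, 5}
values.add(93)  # {2, 4, 5, 93}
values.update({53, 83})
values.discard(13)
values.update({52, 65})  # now {2, 4, 5, 52, 53, 65, 83, 93}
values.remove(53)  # {2, 4, 5, 52, 65, 83, 93}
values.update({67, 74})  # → {2, 4, 5, 52, 65, 67, 74, 83, 93}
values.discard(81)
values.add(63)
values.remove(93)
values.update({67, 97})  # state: {2, 4, 5, 52, 63, 65, 67, 74, 83, 97}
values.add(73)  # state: {2, 4, 5, 52, 63, 65, 67, 73, 74, 83, 97}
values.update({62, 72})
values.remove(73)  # {2, 4, 5, 52, 62, 63, 65, 67, 72, 74, 83, 97}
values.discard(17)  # {2, 4, 5, 52, 62, 63, 65, 67, 72, 74, 83, 97}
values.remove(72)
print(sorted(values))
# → [2, 4, 5, 52, 62, 63, 65, 67, 74, 83, 97]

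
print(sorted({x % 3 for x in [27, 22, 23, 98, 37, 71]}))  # [0, 1, 2]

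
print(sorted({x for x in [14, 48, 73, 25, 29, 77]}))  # [14, 25, 29, 48, 73, 77]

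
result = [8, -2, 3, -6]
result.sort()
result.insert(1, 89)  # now [-6, 89, -2, 3, 8]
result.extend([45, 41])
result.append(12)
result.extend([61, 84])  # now [-6, 89, -2, 3, 8, 45, 41, 12, 61, 84]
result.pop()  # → 84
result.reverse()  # [61, 12, 41, 45, 8, 3, -2, 89, -6]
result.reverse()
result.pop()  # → 61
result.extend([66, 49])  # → [-6, 89, -2, 3, 8, 45, 41, 12, 66, 49]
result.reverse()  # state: [49, 66, 12, 41, 45, 8, 3, -2, 89, -6]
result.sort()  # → [-6, -2, 3, 8, 12, 41, 45, 49, 66, 89]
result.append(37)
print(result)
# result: [-6, -2, 3, 8, 12, 41, 45, 49, 66, 89, 37]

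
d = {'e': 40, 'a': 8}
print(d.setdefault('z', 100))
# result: 100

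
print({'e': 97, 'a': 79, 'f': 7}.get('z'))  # None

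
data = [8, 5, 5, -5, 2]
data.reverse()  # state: [2, -5, 5, 5, 8]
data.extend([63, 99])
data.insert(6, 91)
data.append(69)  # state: [2, -5, 5, 5, 8, 63, 91, 99, 69]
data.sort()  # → [-5, 2, 5, 5, 8, 63, 69, 91, 99]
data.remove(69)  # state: [-5, 2, 5, 5, 8, 63, 91, 99]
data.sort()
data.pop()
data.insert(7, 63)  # [-5, 2, 5, 5, 8, 63, 91, 63]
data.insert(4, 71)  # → [-5, 2, 5, 5, 71, 8, 63, 91, 63]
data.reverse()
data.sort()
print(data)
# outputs [-5, 2, 5, 5, 8, 63, 63, 71, 91]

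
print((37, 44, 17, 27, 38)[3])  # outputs 27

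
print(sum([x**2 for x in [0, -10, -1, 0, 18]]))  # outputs 425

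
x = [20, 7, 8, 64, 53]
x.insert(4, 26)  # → [20, 7, 8, 64, 26, 53]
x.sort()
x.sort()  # [7, 8, 20, 26, 53, 64]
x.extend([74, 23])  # [7, 8, 20, 26, 53, 64, 74, 23]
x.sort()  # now [7, 8, 20, 23, 26, 53, 64, 74]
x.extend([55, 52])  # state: [7, 8, 20, 23, 26, 53, 64, 74, 55, 52]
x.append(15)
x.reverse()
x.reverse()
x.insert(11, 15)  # [7, 8, 20, 23, 26, 53, 64, 74, 55, 52, 15, 15]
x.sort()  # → [7, 8, 15, 15, 20, 23, 26, 52, 53, 55, 64, 74]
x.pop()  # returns 74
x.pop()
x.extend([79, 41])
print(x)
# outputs [7, 8, 15, 15, 20, 23, 26, 52, 53, 55, 79, 41]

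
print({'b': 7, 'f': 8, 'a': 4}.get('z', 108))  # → 108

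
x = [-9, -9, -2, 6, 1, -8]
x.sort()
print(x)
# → [-9, -9, -8, -2, 1, 6]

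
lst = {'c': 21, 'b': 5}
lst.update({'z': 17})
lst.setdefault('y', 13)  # 13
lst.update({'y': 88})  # {'c': 21, 'b': 5, 'z': 17, 'y': 88}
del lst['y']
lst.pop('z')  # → 17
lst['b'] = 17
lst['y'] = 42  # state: {'c': 21, 'b': 17, 'y': 42}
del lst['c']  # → {'b': 17, 'y': 42}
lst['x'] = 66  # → {'b': 17, 'y': 42, 'x': 66}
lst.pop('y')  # 42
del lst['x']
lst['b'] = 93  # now {'b': 93}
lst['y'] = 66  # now {'b': 93, 'y': 66}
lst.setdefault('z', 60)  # 60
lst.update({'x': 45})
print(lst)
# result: {'b': 93, 'y': 66, 'z': 60, 'x': 45}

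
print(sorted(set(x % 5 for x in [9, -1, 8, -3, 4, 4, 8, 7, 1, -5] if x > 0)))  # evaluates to [1, 2, 3, 4]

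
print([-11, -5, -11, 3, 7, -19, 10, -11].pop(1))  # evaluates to -5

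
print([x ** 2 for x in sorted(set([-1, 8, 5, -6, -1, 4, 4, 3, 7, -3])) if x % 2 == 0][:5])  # [36, 16, 64]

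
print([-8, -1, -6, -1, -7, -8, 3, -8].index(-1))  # 1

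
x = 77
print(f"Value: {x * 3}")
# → Value: 231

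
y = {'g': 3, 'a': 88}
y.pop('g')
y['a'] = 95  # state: {'a': 95}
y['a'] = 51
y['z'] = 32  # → {'a': 51, 'z': 32}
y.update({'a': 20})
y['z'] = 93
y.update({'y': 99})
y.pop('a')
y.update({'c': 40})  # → {'z': 93, 'y': 99, 'c': 40}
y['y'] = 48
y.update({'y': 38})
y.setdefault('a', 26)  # 26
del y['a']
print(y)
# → {'z': 93, 'y': 38, 'c': 40}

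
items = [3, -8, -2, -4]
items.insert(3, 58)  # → [3, -8, -2, 58, -4]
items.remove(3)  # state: [-8, -2, 58, -4]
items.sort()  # [-8, -4, -2, 58]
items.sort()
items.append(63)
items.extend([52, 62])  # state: [-8, -4, -2, 58, 63, 52, 62]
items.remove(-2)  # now [-8, -4, 58, 63, 52, 62]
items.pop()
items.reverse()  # [52, 63, 58, -4, -8]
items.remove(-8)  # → [52, 63, 58, -4]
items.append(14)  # [52, 63, 58, -4, 14]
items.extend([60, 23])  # [52, 63, 58, -4, 14, 60, 23]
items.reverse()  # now [23, 60, 14, -4, 58, 63, 52]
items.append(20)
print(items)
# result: [23, 60, 14, -4, 58, 63, 52, 20]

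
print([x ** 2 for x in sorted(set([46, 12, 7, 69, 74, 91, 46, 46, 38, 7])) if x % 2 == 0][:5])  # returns [144, 1444, 2116, 5476]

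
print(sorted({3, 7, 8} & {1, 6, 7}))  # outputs [7]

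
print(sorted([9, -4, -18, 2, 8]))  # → [-18, -4, 2, 8, 9]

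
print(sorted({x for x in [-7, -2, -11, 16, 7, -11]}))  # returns [-11, -7, -2, 7, 16]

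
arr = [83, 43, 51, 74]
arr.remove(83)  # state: [43, 51, 74]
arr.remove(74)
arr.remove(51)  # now [43]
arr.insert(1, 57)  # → [43, 57]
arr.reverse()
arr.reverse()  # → [43, 57]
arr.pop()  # 57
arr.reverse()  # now [43]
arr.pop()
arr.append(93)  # [93]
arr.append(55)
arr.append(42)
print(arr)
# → [93, 55, 42]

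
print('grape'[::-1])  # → eparg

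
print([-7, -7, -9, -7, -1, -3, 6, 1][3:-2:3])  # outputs [-7]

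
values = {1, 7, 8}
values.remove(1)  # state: {7, 8}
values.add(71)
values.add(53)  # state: {7, 8, 53, 71}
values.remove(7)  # {8, 53, 71}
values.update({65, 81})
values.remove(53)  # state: {8, 65, 71, 81}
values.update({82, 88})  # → {8, 65, 71, 81, 82, 88}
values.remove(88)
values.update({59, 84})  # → {8, 59, 65, 71, 81, 82, 84}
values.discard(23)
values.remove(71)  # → {8, 59, 65, 81, 82, 84}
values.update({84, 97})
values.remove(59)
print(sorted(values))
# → [8, 65, 81, 82, 84, 97]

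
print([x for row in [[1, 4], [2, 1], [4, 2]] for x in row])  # [1, 4, 2, 1, 4, 2]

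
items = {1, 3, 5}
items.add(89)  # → {1, 3, 5, 89}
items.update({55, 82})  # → {1, 3, 5, 55, 82, 89}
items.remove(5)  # {1, 3, 55, 82, 89}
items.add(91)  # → {1, 3, 55, 82, 89, 91}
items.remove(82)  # {1, 3, 55, 89, 91}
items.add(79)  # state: {1, 3, 55, 79, 89, 91}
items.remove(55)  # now {1, 3, 79, 89, 91}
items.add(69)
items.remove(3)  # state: {1, 69, 79, 89, 91}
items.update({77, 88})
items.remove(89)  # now {1, 69, 77, 79, 88, 91}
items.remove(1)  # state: {69, 77, 79, 88, 91}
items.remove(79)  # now {69, 77, 88, 91}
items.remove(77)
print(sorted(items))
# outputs [69, 88, 91]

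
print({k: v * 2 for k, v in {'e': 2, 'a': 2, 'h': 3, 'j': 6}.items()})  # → {'e': 4, 'a': 4, 'h': 6, 'j': 12}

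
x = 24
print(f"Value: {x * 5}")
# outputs Value: 120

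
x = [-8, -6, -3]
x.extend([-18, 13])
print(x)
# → [-8, -6, -3, -18, 13]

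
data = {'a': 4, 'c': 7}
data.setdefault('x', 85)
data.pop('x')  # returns 85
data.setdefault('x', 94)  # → 94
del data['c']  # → {'a': 4, 'x': 94}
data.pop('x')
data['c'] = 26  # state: {'a': 4, 'c': 26}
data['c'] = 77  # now {'a': 4, 'c': 77}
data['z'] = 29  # {'a': 4, 'c': 77, 'z': 29}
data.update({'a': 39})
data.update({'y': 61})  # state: {'a': 39, 'c': 77, 'z': 29, 'y': 61}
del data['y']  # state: {'a': 39, 'c': 77, 'z': 29}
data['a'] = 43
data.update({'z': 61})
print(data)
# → {'a': 43, 'c': 77, 'z': 61}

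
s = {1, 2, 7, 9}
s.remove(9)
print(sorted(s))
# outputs [1, 2, 7]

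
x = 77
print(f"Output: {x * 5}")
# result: Output: 385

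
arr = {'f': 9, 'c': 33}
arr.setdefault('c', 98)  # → 33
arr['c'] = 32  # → {'f': 9, 'c': 32}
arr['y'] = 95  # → {'f': 9, 'c': 32, 'y': 95}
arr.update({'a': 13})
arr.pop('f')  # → 9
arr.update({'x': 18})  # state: {'c': 32, 'y': 95, 'a': 13, 'x': 18}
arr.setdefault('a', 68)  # 13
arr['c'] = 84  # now {'c': 84, 'y': 95, 'a': 13, 'x': 18}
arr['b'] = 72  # {'c': 84, 'y': 95, 'a': 13, 'x': 18, 'b': 72}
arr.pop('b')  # 72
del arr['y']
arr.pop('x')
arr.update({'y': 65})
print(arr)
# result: {'c': 84, 'a': 13, 'y': 65}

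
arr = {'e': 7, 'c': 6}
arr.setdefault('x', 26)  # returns 26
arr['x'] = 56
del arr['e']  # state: {'c': 6, 'x': 56}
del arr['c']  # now {'x': 56}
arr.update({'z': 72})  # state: {'x': 56, 'z': 72}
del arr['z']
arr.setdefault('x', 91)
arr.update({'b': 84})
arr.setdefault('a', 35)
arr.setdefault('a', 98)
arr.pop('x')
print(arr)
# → {'b': 84, 'a': 35}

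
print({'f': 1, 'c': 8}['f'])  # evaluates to 1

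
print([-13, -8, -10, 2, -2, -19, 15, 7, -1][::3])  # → [-13, 2, 15]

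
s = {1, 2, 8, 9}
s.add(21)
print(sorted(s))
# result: [1, 2, 8, 9, 21]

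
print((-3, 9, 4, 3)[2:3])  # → (4,)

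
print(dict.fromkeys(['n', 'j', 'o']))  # {'n': None, 'j': None, 'o': None}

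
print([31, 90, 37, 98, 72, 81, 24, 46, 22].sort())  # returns None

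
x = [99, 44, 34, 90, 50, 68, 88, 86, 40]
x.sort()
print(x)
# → [34, 40, 44, 50, 68, 86, 88, 90, 99]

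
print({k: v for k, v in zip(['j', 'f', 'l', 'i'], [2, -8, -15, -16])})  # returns {'j': 2, 'f': -8, 'l': -15, 'i': -16}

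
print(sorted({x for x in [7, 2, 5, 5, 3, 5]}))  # [2, 3, 5, 7]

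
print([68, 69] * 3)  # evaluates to [68, 69, 68, 69, 68, 69]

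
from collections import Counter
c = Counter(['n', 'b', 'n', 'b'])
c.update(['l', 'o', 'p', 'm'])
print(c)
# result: Counter({'n': 2, 'b': 2, 'l': 1, 'o': 1, 'p': 1, 'm': 1})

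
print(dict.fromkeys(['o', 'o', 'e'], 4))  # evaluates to {'o': 4, 'e': 4}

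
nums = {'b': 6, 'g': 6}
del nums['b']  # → {'g': 6}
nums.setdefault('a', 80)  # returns 80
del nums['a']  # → {'g': 6}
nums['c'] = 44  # {'g': 6, 'c': 44}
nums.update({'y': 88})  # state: {'g': 6, 'c': 44, 'y': 88}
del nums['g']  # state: {'c': 44, 'y': 88}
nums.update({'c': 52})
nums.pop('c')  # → 52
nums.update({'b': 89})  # {'y': 88, 'b': 89}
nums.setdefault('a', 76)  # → 76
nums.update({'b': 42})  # {'y': 88, 'b': 42, 'a': 76}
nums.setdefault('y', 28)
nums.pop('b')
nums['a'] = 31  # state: {'y': 88, 'a': 31}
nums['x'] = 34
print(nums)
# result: {'y': 88, 'a': 31, 'x': 34}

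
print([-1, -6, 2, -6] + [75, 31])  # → [-1, -6, 2, -6, 75, 31]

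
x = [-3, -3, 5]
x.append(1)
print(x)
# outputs [-3, -3, 5, 1]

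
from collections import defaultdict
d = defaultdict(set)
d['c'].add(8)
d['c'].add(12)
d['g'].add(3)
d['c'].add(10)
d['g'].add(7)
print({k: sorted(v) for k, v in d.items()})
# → {'c': [8, 10, 12], 'g': [3, 7]}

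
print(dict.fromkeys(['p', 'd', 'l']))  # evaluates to {'p': None, 'd': None, 'l': None}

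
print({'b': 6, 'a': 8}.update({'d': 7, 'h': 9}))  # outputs None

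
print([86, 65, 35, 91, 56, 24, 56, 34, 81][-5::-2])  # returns [56, 35, 86]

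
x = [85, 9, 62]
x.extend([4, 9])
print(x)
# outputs [85, 9, 62, 4, 9]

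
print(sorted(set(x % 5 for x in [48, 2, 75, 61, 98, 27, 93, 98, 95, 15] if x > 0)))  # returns [0, 1, 2, 3]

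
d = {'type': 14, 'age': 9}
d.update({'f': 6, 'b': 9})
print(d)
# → {'type': 14, 'age': 9, 'f': 6, 'b': 9}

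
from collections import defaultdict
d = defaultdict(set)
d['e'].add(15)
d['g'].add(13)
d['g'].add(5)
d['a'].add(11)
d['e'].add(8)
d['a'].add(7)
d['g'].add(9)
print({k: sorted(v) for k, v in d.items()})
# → {'e': [8, 15], 'g': [5, 9, 13], 'a': [7, 11]}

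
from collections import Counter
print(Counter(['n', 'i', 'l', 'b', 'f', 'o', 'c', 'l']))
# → Counter({'l': 2, 'n': 1, 'i': 1, 'b': 1, 'f': 1, 'o': 1, 'c': 1})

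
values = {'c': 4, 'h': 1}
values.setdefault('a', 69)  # 69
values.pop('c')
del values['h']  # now {'a': 69}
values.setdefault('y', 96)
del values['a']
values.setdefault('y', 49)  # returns 96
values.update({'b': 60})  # {'y': 96, 'b': 60}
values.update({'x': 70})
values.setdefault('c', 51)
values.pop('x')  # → 70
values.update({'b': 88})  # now {'y': 96, 'b': 88, 'c': 51}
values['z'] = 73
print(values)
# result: {'y': 96, 'b': 88, 'c': 51, 'z': 73}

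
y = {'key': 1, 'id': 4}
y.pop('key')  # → 1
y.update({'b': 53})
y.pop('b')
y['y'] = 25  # {'id': 4, 'y': 25}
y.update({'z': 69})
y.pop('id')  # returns 4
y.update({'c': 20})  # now {'y': 25, 'z': 69, 'c': 20}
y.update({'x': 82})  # {'y': 25, 'z': 69, 'c': 20, 'x': 82}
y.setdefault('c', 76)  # 20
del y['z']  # {'y': 25, 'c': 20, 'x': 82}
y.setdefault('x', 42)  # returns 82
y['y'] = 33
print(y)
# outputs {'y': 33, 'c': 20, 'x': 82}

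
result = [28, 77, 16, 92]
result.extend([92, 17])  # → [28, 77, 16, 92, 92, 17]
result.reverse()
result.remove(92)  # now [17, 92, 16, 77, 28]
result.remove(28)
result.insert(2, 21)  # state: [17, 92, 21, 16, 77]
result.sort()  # [16, 17, 21, 77, 92]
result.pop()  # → 92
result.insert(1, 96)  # [16, 96, 17, 21, 77]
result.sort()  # [16, 17, 21, 77, 96]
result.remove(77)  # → [16, 17, 21, 96]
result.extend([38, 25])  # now [16, 17, 21, 96, 38, 25]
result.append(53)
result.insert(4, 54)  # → [16, 17, 21, 96, 54, 38, 25, 53]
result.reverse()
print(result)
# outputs [53, 25, 38, 54, 96, 21, 17, 16]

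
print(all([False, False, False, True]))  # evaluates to False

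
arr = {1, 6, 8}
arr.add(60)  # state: {1, 6, 8, 60}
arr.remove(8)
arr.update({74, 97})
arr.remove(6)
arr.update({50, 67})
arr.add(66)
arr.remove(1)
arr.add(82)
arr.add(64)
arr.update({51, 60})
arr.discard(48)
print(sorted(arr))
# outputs [50, 51, 60, 64, 66, 67, 74, 82, 97]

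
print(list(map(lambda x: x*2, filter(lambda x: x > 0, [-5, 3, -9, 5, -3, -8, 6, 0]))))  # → [6, 10, 12]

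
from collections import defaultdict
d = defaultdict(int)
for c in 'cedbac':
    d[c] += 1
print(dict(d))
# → {'c': 2, 'e': 1, 'd': 1, 'b': 1, 'a': 1}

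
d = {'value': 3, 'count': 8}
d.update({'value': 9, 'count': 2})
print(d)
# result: {'value': 9, 'count': 2}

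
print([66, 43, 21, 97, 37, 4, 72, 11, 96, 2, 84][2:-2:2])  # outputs [21, 37, 72, 96]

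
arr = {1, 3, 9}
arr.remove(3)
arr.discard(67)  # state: {1, 9}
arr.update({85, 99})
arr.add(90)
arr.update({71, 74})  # {1, 9, 71, 74, 85, 90, 99}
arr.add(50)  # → {1, 9, 50, 71, 74, 85, 90, 99}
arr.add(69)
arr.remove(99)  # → {1, 9, 50, 69, 71, 74, 85, 90}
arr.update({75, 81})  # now {1, 9, 50, 69, 71, 74, 75, 81, 85, 90}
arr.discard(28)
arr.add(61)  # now {1, 9, 50, 61, 69, 71, 74, 75, 81, 85, 90}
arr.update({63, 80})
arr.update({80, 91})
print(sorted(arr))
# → [1, 9, 50, 61, 63, 69, 71, 74, 75, 80, 81, 85, 90, 91]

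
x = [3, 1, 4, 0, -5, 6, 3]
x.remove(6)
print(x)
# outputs [3, 1, 4, 0, -5, 3]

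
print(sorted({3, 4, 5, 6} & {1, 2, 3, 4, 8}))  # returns [3, 4]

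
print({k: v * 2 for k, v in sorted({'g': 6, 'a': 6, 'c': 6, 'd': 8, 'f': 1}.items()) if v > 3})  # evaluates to {'a': 12, 'c': 12, 'd': 16, 'g': 12}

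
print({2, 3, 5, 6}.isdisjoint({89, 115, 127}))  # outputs True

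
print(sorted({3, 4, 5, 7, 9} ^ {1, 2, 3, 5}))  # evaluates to [1, 2, 4, 7, 9]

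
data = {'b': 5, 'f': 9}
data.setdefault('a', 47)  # 47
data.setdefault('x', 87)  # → 87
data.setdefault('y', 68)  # 68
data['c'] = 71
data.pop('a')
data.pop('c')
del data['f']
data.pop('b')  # 5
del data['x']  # {'y': 68}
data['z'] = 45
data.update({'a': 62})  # {'y': 68, 'z': 45, 'a': 62}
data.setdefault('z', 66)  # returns 45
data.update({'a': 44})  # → {'y': 68, 'z': 45, 'a': 44}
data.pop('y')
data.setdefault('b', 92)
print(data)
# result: {'z': 45, 'a': 44, 'b': 92}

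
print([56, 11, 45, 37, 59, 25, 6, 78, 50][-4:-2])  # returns [25, 6]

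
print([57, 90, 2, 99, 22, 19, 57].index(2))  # 2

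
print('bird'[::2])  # br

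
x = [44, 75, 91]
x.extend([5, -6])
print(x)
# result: [44, 75, 91, 5, -6]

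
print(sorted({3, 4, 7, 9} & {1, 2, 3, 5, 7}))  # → [3, 7]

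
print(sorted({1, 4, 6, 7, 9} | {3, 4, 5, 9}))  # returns [1, 3, 4, 5, 6, 7, 9]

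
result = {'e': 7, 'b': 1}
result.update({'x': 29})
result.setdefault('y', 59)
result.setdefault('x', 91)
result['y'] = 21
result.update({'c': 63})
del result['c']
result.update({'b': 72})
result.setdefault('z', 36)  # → 36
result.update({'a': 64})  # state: {'e': 7, 'b': 72, 'x': 29, 'y': 21, 'z': 36, 'a': 64}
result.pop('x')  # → 29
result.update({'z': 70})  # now {'e': 7, 'b': 72, 'y': 21, 'z': 70, 'a': 64}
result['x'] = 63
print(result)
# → {'e': 7, 'b': 72, 'y': 21, 'z': 70, 'a': 64, 'x': 63}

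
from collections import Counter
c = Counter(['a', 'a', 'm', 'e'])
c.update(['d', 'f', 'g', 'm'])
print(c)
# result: Counter({'a': 2, 'm': 2, 'e': 1, 'd': 1, 'f': 1, 'g': 1})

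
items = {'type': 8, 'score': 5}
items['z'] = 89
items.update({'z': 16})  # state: {'type': 8, 'score': 5, 'z': 16}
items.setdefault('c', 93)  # 93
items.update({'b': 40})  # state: {'type': 8, 'score': 5, 'z': 16, 'c': 93, 'b': 40}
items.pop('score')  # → 5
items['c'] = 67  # {'type': 8, 'z': 16, 'c': 67, 'b': 40}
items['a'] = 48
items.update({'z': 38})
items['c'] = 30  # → {'type': 8, 'z': 38, 'c': 30, 'b': 40, 'a': 48}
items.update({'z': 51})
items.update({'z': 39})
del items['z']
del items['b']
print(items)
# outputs {'type': 8, 'c': 30, 'a': 48}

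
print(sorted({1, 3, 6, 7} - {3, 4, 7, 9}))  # [1, 6]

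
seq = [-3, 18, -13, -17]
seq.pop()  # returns -17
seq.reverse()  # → [-13, 18, -3]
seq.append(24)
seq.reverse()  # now [24, -3, 18, -13]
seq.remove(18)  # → [24, -3, -13]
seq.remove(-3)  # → [24, -13]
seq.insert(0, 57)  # [57, 24, -13]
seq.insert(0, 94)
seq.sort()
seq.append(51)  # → [-13, 24, 57, 94, 51]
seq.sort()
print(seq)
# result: [-13, 24, 51, 57, 94]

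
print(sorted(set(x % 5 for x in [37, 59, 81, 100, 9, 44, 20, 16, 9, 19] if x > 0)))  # [0, 1, 2, 4]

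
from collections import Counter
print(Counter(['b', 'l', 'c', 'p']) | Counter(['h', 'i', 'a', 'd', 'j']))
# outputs Counter({'b': 1, 'l': 1, 'c': 1, 'p': 1, 'h': 1, 'i': 1, 'a': 1, 'd': 1, 'j': 1})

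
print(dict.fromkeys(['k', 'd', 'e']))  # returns {'k': None, 'd': None, 'e': None}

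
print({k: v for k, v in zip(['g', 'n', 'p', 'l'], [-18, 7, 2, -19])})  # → {'g': -18, 'n': 7, 'p': 2, 'l': -19}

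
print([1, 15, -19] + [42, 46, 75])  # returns [1, 15, -19, 42, 46, 75]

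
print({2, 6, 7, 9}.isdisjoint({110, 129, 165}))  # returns True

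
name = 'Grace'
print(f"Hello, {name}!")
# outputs Hello, Grace!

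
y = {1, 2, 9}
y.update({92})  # {1, 2, 9, 92}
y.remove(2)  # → {1, 9, 92}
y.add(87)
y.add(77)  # {1, 9, 77, 87, 92}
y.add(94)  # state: {1, 9, 77, 87, 92, 94}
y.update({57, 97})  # {1, 9, 57, 77, 87, 92, 94, 97}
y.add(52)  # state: {1, 9, 52, 57, 77, 87, 92, 94, 97}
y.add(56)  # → {1, 9, 52, 56, 57, 77, 87, 92, 94, 97}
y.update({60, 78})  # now {1, 9, 52, 56, 57, 60, 77, 78, 87, 92, 94, 97}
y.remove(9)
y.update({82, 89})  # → {1, 52, 56, 57, 60, 77, 78, 82, 87, 89, 92, 94, 97}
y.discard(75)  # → {1, 52, 56, 57, 60, 77, 78, 82, 87, 89, 92, 94, 97}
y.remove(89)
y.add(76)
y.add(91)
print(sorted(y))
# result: [1, 52, 56, 57, 60, 76, 77, 78, 82, 87, 91, 92, 94, 97]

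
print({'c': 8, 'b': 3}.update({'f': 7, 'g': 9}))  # None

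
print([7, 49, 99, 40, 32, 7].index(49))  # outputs 1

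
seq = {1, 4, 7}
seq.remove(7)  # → {1, 4}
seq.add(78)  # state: {1, 4, 78}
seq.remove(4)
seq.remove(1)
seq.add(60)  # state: {60, 78}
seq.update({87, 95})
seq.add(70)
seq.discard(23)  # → {60, 70, 78, 87, 95}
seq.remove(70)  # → {60, 78, 87, 95}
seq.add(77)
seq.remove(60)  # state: {77, 78, 87, 95}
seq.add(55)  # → {55, 77, 78, 87, 95}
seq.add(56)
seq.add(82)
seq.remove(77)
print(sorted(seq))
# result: [55, 56, 78, 82, 87, 95]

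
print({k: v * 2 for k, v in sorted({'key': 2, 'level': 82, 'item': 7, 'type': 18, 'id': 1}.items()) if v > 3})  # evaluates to {'item': 14, 'level': 164, 'type': 36}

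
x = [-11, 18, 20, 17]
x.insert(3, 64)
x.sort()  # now [-11, 17, 18, 20, 64]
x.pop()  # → 64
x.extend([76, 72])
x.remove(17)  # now [-11, 18, 20, 76, 72]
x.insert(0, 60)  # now [60, -11, 18, 20, 76, 72]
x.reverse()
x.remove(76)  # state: [72, 20, 18, -11, 60]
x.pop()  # 60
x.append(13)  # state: [72, 20, 18, -11, 13]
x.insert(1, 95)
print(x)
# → [72, 95, 20, 18, -11, 13]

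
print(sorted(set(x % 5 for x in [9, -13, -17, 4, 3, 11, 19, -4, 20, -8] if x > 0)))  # [0, 1, 3, 4]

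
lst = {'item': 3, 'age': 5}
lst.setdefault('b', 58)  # 58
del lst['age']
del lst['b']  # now {'item': 3}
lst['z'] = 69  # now {'item': 3, 'z': 69}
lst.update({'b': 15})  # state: {'item': 3, 'z': 69, 'b': 15}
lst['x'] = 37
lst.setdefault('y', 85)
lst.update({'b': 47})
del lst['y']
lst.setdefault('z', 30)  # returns 69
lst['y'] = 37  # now {'item': 3, 'z': 69, 'b': 47, 'x': 37, 'y': 37}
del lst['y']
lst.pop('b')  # 47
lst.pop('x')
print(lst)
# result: {'item': 3, 'z': 69}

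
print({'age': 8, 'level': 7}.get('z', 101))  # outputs 101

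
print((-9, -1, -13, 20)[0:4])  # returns (-9, -1, -13, 20)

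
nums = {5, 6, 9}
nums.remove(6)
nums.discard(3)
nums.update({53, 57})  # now {5, 9, 53, 57}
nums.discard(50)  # {5, 9, 53, 57}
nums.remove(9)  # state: {5, 53, 57}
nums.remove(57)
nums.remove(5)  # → {53}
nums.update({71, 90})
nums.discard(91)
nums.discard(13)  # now {53, 71, 90}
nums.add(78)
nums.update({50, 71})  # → {50, 53, 71, 78, 90}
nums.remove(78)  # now {50, 53, 71, 90}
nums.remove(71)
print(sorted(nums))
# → [50, 53, 90]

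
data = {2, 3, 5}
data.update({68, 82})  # {2, 3, 5, 68, 82}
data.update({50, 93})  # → {2, 3, 5, 50, 68, 82, 93}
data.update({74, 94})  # {2, 3, 5, 50, 68, 74, 82, 93, 94}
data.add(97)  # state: {2, 3, 5, 50, 68, 74, 82, 93, 94, 97}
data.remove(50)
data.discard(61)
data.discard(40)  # {2, 3, 5, 68, 74, 82, 93, 94, 97}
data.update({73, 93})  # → {2, 3, 5, 68, 73, 74, 82, 93, 94, 97}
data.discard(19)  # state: {2, 3, 5, 68, 73, 74, 82, 93, 94, 97}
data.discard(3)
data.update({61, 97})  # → {2, 5, 61, 68, 73, 74, 82, 93, 94, 97}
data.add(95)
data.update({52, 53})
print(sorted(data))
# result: [2, 5, 52, 53, 61, 68, 73, 74, 82, 93, 94, 95, 97]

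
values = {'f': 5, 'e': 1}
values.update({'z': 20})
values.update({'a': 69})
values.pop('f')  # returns 5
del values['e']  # {'z': 20, 'a': 69}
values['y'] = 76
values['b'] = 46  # {'z': 20, 'a': 69, 'y': 76, 'b': 46}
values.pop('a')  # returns 69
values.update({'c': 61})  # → {'z': 20, 'y': 76, 'b': 46, 'c': 61}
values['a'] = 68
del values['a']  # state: {'z': 20, 'y': 76, 'b': 46, 'c': 61}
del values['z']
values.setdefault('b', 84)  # 46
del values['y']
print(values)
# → {'b': 46, 'c': 61}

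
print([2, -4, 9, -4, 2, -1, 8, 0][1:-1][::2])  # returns [-4, -4, -1]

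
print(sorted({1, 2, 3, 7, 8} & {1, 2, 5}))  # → [1, 2]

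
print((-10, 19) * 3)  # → (-10, 19, -10, 19, -10, 19)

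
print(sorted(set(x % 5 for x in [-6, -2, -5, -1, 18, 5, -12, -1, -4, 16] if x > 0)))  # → [0, 1, 3]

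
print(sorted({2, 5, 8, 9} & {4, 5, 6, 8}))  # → [5, 8]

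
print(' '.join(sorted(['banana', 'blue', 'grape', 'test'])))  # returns banana blue grape test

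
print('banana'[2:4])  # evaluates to na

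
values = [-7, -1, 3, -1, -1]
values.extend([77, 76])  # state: [-7, -1, 3, -1, -1, 77, 76]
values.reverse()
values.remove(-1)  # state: [76, 77, -1, 3, -1, -7]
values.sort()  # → [-7, -1, -1, 3, 76, 77]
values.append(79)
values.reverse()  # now [79, 77, 76, 3, -1, -1, -7]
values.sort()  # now [-7, -1, -1, 3, 76, 77, 79]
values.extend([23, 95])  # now [-7, -1, -1, 3, 76, 77, 79, 23, 95]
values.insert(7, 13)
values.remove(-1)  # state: [-7, -1, 3, 76, 77, 79, 13, 23, 95]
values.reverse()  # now [95, 23, 13, 79, 77, 76, 3, -1, -7]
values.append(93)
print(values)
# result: [95, 23, 13, 79, 77, 76, 3, -1, -7, 93]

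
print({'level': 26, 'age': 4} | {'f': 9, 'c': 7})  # {'level': 26, 'age': 4, 'f': 9, 'c': 7}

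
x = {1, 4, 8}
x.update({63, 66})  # {1, 4, 8, 63, 66}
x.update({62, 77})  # {1, 4, 8, 62, 63, 66, 77}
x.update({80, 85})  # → {1, 4, 8, 62, 63, 66, 77, 80, 85}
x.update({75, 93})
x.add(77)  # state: {1, 4, 8, 62, 63, 66, 75, 77, 80, 85, 93}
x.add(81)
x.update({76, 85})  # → {1, 4, 8, 62, 63, 66, 75, 76, 77, 80, 81, 85, 93}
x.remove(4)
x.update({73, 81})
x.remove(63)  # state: {1, 8, 62, 66, 73, 75, 76, 77, 80, 81, 85, 93}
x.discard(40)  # {1, 8, 62, 66, 73, 75, 76, 77, 80, 81, 85, 93}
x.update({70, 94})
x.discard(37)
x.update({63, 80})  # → {1, 8, 62, 63, 66, 70, 73, 75, 76, 77, 80, 81, 85, 93, 94}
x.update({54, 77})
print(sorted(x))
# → [1, 8, 54, 62, 63, 66, 70, 73, 75, 76, 77, 80, 81, 85, 93, 94]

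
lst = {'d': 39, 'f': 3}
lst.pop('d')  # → 39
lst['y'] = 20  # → {'f': 3, 'y': 20}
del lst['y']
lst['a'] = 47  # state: {'f': 3, 'a': 47}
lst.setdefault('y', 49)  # 49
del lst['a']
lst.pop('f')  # 3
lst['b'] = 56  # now {'y': 49, 'b': 56}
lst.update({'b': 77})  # {'y': 49, 'b': 77}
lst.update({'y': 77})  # {'y': 77, 'b': 77}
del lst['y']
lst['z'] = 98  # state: {'b': 77, 'z': 98}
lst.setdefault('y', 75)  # 75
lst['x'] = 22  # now {'b': 77, 'z': 98, 'y': 75, 'x': 22}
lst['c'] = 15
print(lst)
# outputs {'b': 77, 'z': 98, 'y': 75, 'x': 22, 'c': 15}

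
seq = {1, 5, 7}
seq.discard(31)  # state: {1, 5, 7}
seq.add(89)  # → {1, 5, 7, 89}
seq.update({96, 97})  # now {1, 5, 7, 89, 96, 97}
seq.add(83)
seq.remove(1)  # {5, 7, 83, 89, 96, 97}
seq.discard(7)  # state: {5, 83, 89, 96, 97}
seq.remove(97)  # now {5, 83, 89, 96}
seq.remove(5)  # {83, 89, 96}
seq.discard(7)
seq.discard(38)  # {83, 89, 96}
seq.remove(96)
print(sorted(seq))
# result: [83, 89]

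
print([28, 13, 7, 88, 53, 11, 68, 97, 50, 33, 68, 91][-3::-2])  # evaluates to [33, 97, 11, 88, 13]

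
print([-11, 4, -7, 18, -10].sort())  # None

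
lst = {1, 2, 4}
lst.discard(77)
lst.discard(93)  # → {1, 2, 4}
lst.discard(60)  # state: {1, 2, 4}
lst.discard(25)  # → {1, 2, 4}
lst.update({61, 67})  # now {1, 2, 4, 61, 67}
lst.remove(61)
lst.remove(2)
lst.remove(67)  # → {1, 4}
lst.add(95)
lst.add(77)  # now {1, 4, 77, 95}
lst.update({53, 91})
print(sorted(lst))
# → [1, 4, 53, 77, 91, 95]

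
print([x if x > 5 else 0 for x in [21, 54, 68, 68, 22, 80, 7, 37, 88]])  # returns [21, 54, 68, 68, 22, 80, 7, 37, 88]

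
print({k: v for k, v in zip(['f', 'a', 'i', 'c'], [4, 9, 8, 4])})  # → {'f': 4, 'a': 9, 'i': 8, 'c': 4}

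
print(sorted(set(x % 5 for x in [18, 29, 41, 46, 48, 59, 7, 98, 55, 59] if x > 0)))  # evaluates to [0, 1, 2, 3, 4]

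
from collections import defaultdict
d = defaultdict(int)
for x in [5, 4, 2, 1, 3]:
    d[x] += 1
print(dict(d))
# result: {5: 1, 4: 1, 2: 1, 1: 1, 3: 1}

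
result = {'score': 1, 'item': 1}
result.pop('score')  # 1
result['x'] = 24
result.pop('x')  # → 24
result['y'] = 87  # {'item': 1, 'y': 87}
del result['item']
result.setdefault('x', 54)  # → 54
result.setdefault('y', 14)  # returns 87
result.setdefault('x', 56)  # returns 54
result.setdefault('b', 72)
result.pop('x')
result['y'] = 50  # {'y': 50, 'b': 72}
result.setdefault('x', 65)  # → 65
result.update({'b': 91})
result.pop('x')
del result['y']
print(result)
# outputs {'b': 91}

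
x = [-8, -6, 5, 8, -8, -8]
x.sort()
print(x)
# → [-8, -8, -8, -6, 5, 8]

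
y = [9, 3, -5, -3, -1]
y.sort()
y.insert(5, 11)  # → [-5, -3, -1, 3, 9, 11]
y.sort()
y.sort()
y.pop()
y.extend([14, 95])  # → [-5, -3, -1, 3, 9, 14, 95]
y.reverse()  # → [95, 14, 9, 3, -1, -3, -5]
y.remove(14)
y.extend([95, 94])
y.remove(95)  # [9, 3, -1, -3, -5, 95, 94]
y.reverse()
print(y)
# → [94, 95, -5, -3, -1, 3, 9]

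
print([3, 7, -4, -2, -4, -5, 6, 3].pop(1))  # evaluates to 7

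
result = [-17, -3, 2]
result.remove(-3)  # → [-17, 2]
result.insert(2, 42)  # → [-17, 2, 42]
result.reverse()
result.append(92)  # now [42, 2, -17, 92]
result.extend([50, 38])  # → [42, 2, -17, 92, 50, 38]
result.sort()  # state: [-17, 2, 38, 42, 50, 92]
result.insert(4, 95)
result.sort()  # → [-17, 2, 38, 42, 50, 92, 95]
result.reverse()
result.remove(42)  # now [95, 92, 50, 38, 2, -17]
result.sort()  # [-17, 2, 38, 50, 92, 95]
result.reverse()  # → [95, 92, 50, 38, 2, -17]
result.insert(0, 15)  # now [15, 95, 92, 50, 38, 2, -17]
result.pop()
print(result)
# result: [15, 95, 92, 50, 38, 2]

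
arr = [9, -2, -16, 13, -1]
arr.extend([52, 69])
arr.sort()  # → [-16, -2, -1, 9, 13, 52, 69]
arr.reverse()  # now [69, 52, 13, 9, -1, -2, -16]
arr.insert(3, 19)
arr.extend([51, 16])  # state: [69, 52, 13, 19, 9, -1, -2, -16, 51, 16]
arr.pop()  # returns 16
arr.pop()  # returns 51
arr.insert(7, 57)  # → [69, 52, 13, 19, 9, -1, -2, 57, -16]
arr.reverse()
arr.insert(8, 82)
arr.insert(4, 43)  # [-16, 57, -2, -1, 43, 9, 19, 13, 52, 82, 69]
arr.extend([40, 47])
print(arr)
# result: [-16, 57, -2, -1, 43, 9, 19, 13, 52, 82, 69, 40, 47]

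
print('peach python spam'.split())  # ['peach', 'python', 'spam']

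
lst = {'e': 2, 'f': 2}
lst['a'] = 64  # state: {'e': 2, 'f': 2, 'a': 64}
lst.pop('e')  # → 2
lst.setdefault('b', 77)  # 77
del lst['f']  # {'a': 64, 'b': 77}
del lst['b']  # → {'a': 64}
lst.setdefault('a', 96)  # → 64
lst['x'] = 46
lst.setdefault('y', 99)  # 99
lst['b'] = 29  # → {'a': 64, 'x': 46, 'y': 99, 'b': 29}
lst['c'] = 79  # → {'a': 64, 'x': 46, 'y': 99, 'b': 29, 'c': 79}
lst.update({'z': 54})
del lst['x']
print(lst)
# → {'a': 64, 'y': 99, 'b': 29, 'c': 79, 'z': 54}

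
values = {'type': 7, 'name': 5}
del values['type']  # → {'name': 5}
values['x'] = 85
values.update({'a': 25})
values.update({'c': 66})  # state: {'name': 5, 'x': 85, 'a': 25, 'c': 66}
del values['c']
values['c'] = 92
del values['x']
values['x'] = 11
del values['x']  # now {'name': 5, 'a': 25, 'c': 92}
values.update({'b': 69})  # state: {'name': 5, 'a': 25, 'c': 92, 'b': 69}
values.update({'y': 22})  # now {'name': 5, 'a': 25, 'c': 92, 'b': 69, 'y': 22}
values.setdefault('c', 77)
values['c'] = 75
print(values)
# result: {'name': 5, 'a': 25, 'c': 75, 'b': 69, 'y': 22}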